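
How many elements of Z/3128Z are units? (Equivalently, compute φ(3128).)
Z/3128Z has φ(3128) = 1408 units

An element a ∈ Z/3128Z is a unit iff gcd(a, 3128) = 1, so the number of units is φ(3128). φ is multiplicative, with φ(p^e) = p^e − p^(e−1). Factorise 3128 = 2^3 · 17 · 23. Then
  φ(3128) = (2^3 − 2^2) · (17 − 1) · (23 − 1) = 4 · 16 · 22 = 1408.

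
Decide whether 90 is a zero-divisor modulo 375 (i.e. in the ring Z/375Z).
gcd(90, 375) = 15 > 1, so 90 is not a unit in Z/375Z. In Z/nZ every nonzero non-unit is a zero-divisor: explicitly, take b = 375/gcd = 25 ≠ 0 (mod 375); then 90·25 = 2250 = 6·375, i.e. 90·25 ≡ 0 (mod 375). So 90 is a zero-divisor.

Final answer: YES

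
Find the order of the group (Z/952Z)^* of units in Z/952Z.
|(Z/952Z)^*| = 384

(Z/952Z)^* consists of the classes a with gcd(a, 952) = 1, so its order is φ(952). φ is multiplicative, with φ(p^e) = p^e − p^(e−1). Factorise 952 = 2^3 · 7 · 17. Then
  φ(952) = (2^3 − 2^2) · (7 − 1) · (17 − 1) = 4 · 6 · 16 = 384.
Thus |(Z/952Z)^*| = 384.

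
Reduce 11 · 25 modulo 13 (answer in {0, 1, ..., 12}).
2

Reduce the factors first: 25 ≡ 12 (mod 13), so 11 · 25 ≡ 11 · 12 (mod 13). 11 · 12 = 132. Dividing by 13: 132 = 10·13 + 2. So (11 · 25) mod 13 = 2.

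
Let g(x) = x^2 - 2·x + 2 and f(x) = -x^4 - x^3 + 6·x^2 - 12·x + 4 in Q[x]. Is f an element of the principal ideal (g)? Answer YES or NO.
NO

In Q[x] the ideal (g) consists of all multiples of g, so f ∈ (g) iff g | f, i.e. iff the remainder of f on division by g is 0. Divide f by g (g is monic, so eliminate the leading term of the running remainder at each step):
  leading term -x^4: subtract (-x^2)·g(x) = -x^4 + 2·x^3 - 2·x^2, leaving -3·x^3 + 8·x^2 - 12·x + 4
  leading term -3·x^3: subtract (-3·x)·g(x) = -3·x^3 + 6·x^2 - 6·x, leaving 2·x^2 - 6·x + 4
  leading term 2·x^2: subtract (2)·g(x) = 2·x^2 - 4·x + 4, leaving -2·x
The remainder r(x) = -2·x ≠ 0 (and deg r < deg g), so g ∤ f, i.e. f ∉ (g).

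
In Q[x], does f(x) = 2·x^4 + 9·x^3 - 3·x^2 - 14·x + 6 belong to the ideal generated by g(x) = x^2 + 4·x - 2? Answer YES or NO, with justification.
In Q[x] the ideal (g) consists of all multiples of g, so f ∈ (g) iff g | f, i.e. iff the remainder of f on division by g is 0. Divide f by g (g is monic, so eliminate the leading term of the running remainder at each step):
  leading term 2·x^4: subtract (2·x^2)·g(x) = 2·x^4 + 8·x^3 - 4·x^2, leaving x^3 + x^2 - 14·x + 6
  leading term x^3: subtract (x)·g(x) = x^3 + 4·x^2 - 2·x, leaving -3·x^2 - 12·x + 6
  leading term -3·x^2: subtract (-3)·g(x) = -3·x^2 - 12·x + 6, leaving 0
The remainder is 0, so f(x) = g(x) · h(x) with h(x) = 2·x^2 + x - 3. Hence g | f, i.e. f ∈ (g).

Final answer: YES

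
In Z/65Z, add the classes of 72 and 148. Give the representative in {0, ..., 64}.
25

Reduce the summands first: 72 ≡ 7, 148 ≡ 18 (mod 65), so 72 + 148 ≡ 7 + 18 (mod 65). 7 + 18 = 25; 25 = 0·65 + 25, so (72 + 148) mod 65 = 25.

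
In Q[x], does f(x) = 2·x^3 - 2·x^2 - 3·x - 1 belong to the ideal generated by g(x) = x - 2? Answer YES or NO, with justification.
In Q[x] the ideal (g) consists of all multiples of g, so f ∈ (g) iff g | f, i.e. iff the remainder of f on division by g is 0. Divide f by g (g is monic, so eliminate the leading term of the running remainder at each step):
  leading term 2·x^3: subtract (2·x^2)·g(x) = 2·x^3 - 4·x^2, leaving 2·x^2 - 3·x - 1
  leading term 2·x^2: subtract (2·x)·g(x) = 2·x^2 - 4·x, leaving x - 1
  leading term x: subtract (1)·g(x) = x - 2, leaving 1
The remainder r(x) = 1 ≠ 0 (and deg r < deg g), so g ∤ f, i.e. f ∉ (g).

Final answer: NO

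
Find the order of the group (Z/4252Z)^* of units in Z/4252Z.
(Z/4252Z)^* consists of the classes a with gcd(a, 4252) = 1, so its order is φ(4252). φ is multiplicative, with φ(p^e) = p^e − p^(e−1). Factorise 4252 = 2^2 · 1063. Then
  φ(4252) = (2^2 − 2^1) · (1063 − 1) = 2 · 1062 = 2124.
Thus |(Z/4252Z)^*| = 2124.

Final answer: |(Z/4252Z)^*| = 2124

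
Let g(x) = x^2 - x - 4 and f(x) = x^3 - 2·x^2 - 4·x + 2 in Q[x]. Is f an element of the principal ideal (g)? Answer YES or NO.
In Q[x] the ideal (g) consists of all multiples of g, so f ∈ (g) iff g | f, i.e. iff the remainder of f on division by g is 0. Divide f by g (g is monic, so eliminate the leading term of the running remainder at each step):
  leading term x^3: subtract (x)·g(x) = x^3 - x^2 - 4·x, leaving 2 - x^2
  leading term -x^2: subtract (-1)·g(x) = -x^2 + x + 4, leaving -x - 2
The remainder r(x) = -x - 2 ≠ 0 (and deg r < deg g), so g ∤ f, i.e. f ∉ (g).

Final answer: NO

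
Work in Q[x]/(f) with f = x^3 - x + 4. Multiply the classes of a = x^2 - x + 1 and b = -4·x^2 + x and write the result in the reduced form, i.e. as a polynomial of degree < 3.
a · b ≡ -9·x^2 + 22·x - 20 (mod f(x))

First multiply in Q[x] without reducing: a · b = -4·x^4 + 5·x^3 - 5·x^2 + x. Now divide by f(x) = x^3 - x + 4, eliminating the leading term at each step:
  leading term -4·x^4: subtract (-4·x)·f(x) = -4·x^4 + 4·x^2 - 16·x, leaving 5·x^3 - 9·x^2 + 17·x
  leading term 5·x^3: subtract (5)·f(x) = 5·x^3 - 5·x + 20, leaving -9·x^2 + 22·x - 20
The degree is now < 3, so this is the remainder. Hence a · b ≡ -9·x^2 + 22·x - 20 in Q[x]/(f).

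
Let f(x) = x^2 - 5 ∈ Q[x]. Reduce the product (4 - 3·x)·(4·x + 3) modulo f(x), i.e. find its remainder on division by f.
First multiply in Q[x] without reducing: a · b = -12·x^2 + 7·x + 12. Now divide by f(x) = x^2 - 5, eliminating the leading term at each step:
  leading term -12·x^2: subtract (-12)·f(x) = 60 - 12·x^2, leaving 7·x - 48
The degree is now < 2, so this is the remainder. Hence a · b ≡ 7·x - 48 in Q[x]/(f).

Final answer: a · b ≡ 7·x - 48 (mod f(x))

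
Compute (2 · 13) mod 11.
4

Reduce the factors first: 13 ≡ 2 (mod 11), so 2 · 13 ≡ 2 · 2 (mod 11). 2 · 2 = 4. Dividing by 11: 4 = 0·11 + 4. So (2 · 13) mod 11 = 4.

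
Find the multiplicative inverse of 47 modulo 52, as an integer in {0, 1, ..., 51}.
47^(−1) ≡ 31 (mod 52)

Apply the extended Euclidean algorithm to (52, 47), tracking rows (r, s, t) with s·52 + t·47 = r. Each division r_prev = q·r_cur + r_new produces the new row as (previous row) − q·(current row):
  row A: (52, 1, 0)   [1·52 + 0·47 = 52]
  row B: (47, 0, 1)   [0·52 + 1·47 = 47]
  52 = 1·47 + 5   → row C = row A − 1·row B = (5, 1, −1)   [check: 1·52 − 1·47 = 5]
  47 = 9·5 + 2   → row D = row B − 9·row C = (2, −9, 10)   [check: −9·52 + 10·47 = 2]
  5 = 2·2 + 1   → row E = row C − 2·row D = (1, 19, −21)   [check: 19·52 − 21·47 = 1]
  2 = 2·1 + 0   → remainder 0, stop. gcd = 1 (last nonzero row E).
The gcd is 1, so 47 is invertible mod 52. The last nonzero row gives 19·52 − 21·47 = 1, so t = −21. So 47^(−1) ≡ −21 ≡ 31 (mod 52). Verify: 47 · 31 = 1457 ≡ 1 (mod 52). ✓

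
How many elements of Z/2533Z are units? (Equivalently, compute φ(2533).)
Z/2533Z has φ(2533) = 2368 units

An element a ∈ Z/2533Z is a unit iff gcd(a, 2533) = 1, so the number of units is φ(2533). φ is multiplicative, with φ(p^e) = p^e − p^(e−1). Factorise 2533 = 17 · 149. Then
  φ(2533) = (17 − 1) · (149 − 1) = 16 · 148 = 2368.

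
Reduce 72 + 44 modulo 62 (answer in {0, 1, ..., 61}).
54

Reduce the summands first: 72 ≡ 10 (mod 62), so 72 + 44 ≡ 10 + 44 (mod 62). 10 + 44 = 54; 54 = 0·62 + 54, so (72 + 44) mod 62 = 54.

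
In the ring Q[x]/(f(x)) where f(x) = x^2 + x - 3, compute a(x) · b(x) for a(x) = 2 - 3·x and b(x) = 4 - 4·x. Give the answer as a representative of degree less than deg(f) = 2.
First multiply in Q[x] without reducing: a · b = 12·x^2 - 20·x + 8. Now divide by f(x) = x^2 + x - 3, eliminating the leading term at each step:
  leading term 12·x^2: subtract (12)·f(x) = 12·x^2 + 12·x - 36, leaving 44 - 32·x
The degree is now < 2, so this is the remainder. Hence a · b ≡ 44 - 32·x in Q[x]/(f).

Final answer: a · b ≡ 44 - 32·x (mod f(x))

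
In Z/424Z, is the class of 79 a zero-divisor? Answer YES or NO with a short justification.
NO

gcd(79, 424) = 1, so 79 is a unit in Z/424Z (it has a multiplicative inverse). A unit cannot be a zero-divisor: if 79·b ≡ 0 then multiplying both sides by 79^(−1) gives b ≡ 0. So 79 is not a zero-divisor.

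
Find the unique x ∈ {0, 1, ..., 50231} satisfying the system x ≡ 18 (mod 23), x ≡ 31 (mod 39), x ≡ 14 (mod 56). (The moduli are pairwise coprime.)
The moduli 23, 39, 56 are pairwise coprime, so by the CRT there is a unique solution mod 23·39·56 = 50232.
Solve by successive substitution. Start with x ≡ 18 (mod 23).
  Combine with x ≡ 31 (mod 39): write x = 18 + 23·t and require 18 + 23·t ≡ 31 (mod 39), i.e. 23·t ≡ 31 − 18 ≡ 13 (mod 39). Since 23^(−1) ≡ 17 (mod 39), t ≡ 17·13 ≡ 26 (mod 39). So x ≡ 18 + 23·26 = 616 (mod 897).
  Combine with x ≡ 14 (mod 56): write x = 616 + 897·t and require 616 + 897·t ≡ 14 (mod 56), i.e. 897·t ≡ 14 − 616 ≡ 14 (mod 56). Since 897^(−1) ≡ 1 (mod 56) (897 ≡ 1 (mod 56)), t ≡ 1·14 ≡ 14 (mod 56). So x ≡ 616 + 897·14 = 13174 (mod 50232).
Unique solution in [0, 50232): x = 13174.

Final answer: x ≡ 13174 (mod 50232); the representative in [0, 50232) is 13174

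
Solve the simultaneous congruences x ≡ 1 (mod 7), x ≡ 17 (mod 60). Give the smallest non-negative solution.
The moduli 7, 60 are pairwise coprime, so by the CRT there is a unique solution mod 7·60 = 420.
Solve by successive substitution. Start with x ≡ 1 (mod 7).
  Combine with x ≡ 17 (mod 60): write x = 1 + 7·t and require 1 + 7·t ≡ 17 (mod 60), i.e. 7·t ≡ 17 − 1 ≡ 16 (mod 60). Since 7^(−1) ≡ 43 (mod 60), t ≡ 43·16 ≡ 28 (mod 60). So x ≡ 1 + 7·28 = 197 (mod 420).
Unique solution in [0, 420): x = 197.

Final answer: x ≡ 197 (mod 420); the representative in [0, 420) is 197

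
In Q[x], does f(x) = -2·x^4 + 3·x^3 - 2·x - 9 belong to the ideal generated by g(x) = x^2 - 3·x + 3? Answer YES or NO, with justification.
In Q[x] the ideal (g) consists of all multiples of g, so f ∈ (g) iff g | f, i.e. iff the remainder of f on division by g is 0. Divide f by g (g is monic, so eliminate the leading term of the running remainder at each step):
  leading term -2·x^4: subtract (-2·x^2)·g(x) = -2·x^4 + 6·x^3 - 6·x^2, leaving -3·x^3 + 6·x^2 - 2·x - 9
  leading term -3·x^3: subtract (-3·x)·g(x) = -3·x^3 + 9·x^2 - 9·x, leaving -3·x^2 + 7·x - 9
  leading term -3·x^2: subtract (-3)·g(x) = -3·x^2 + 9·x - 9, leaving -2·x
The remainder r(x) = -2·x ≠ 0 (and deg r < deg g), so g ∤ f, i.e. f ∉ (g).

Final answer: NO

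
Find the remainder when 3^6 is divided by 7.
1

Use repeated squaring. Binary(6) = 110. Walk through the bits of the exponent 6 left-to-right: at each bit after the leading one, square the running value, then multiply by 3 if the bit is 1 (always reducing mod 7):
  bit 1 = 1 (leading): start with 3.
  bit 2 = 1: square 3^2 = 9 ≡ 2; bit is 1, so multiply 2·3 = 6 (mod 7).
  bit 3 = 0: square 6^2 = 36 ≡ 1 (mod 7).
Final value: 3^6 ≡ 1 (mod 7).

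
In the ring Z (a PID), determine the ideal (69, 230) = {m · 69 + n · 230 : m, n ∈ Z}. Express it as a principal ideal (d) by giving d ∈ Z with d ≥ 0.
(69, 230) = (23); d = 23

In the PID Z, (a, b) is generated by gcd(a, b). Compute gcd(230, 69) with the extended Euclidean algorithm, tracking rows (r, s, t) with s·230 + t·69 = r:
  row A: (230, 1, 0)   [1·230 + 0·69 = 230]
  row B: (69, 0, 1)   [0·230 + 1·69 = 69]
  230 = 3·69 + 23   → row C = row A − 3·row B = (23, 1, −3)   [check: 1·230 − 3·69 = 23]
  69 = 3·23 + 0   → remainder 0, stop. gcd = 23 (last nonzero row C).
So gcd(69, 230) = 23, with Bézout identity 1·230 − 3·69 = 23. Containment (⊇): the Bézout identity exhibits 23 as an element of (69, 230), giving (23) ⊆ (69, 230). Containment (⊆): since 23 | 69 and 23 | 230 (69 = 23·3, 230 = 23·10), every Z-linear combination of 69 and 230 is divisible by 23, so (69, 230) ⊆ (23). Therefore (69, 230) = (23), d = 23.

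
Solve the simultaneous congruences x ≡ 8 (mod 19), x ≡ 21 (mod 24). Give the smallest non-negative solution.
x ≡ 141 (mod 456); the representative in [0, 456) is 141

The moduli 19, 24 are pairwise coprime, so by the CRT there is a unique solution mod 19·24 = 456.
Solve by successive substitution. Start with x ≡ 8 (mod 19).
  Combine with x ≡ 21 (mod 24): write x = 8 + 19·t and require 8 + 19·t ≡ 21 (mod 24), i.e. 19·t ≡ 21 − 8 ≡ 13 (mod 24). Since 19^(−1) ≡ 19 (mod 24), t ≡ 19·13 ≡ 7 (mod 24). So x ≡ 8 + 19·7 = 141 (mod 456).
Unique solution in [0, 456): x = 141.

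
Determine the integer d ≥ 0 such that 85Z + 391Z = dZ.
In the PID Z, (a, b) is generated by gcd(a, b). Compute gcd(391, 85) with the extended Euclidean algorithm, tracking rows (r, s, t) with s·391 + t·85 = r:
  row A: (391, 1, 0)   [1·391 + 0·85 = 391]
  row B: (85, 0, 1)   [0·391 + 1·85 = 85]
  391 = 4·85 + 51   → row C = row A − 4·row B = (51, 1, −4)   [check: 1·391 − 4·85 = 51]
  85 = 1·51 + 34   → row D = row B − 1·row C = (34, −1, 5)   [check: −1·391 + 5·85 = 34]
  51 = 1·34 + 17   → row E = row C − 1·row D = (17, 2, −9)   [check: 2·391 − 9·85 = 17]
  34 = 2·17 + 0   → remainder 0, stop. gcd = 17 (last nonzero row E).
So gcd(85, 391) = 17, with Bézout identity 2·391 − 9·85 = 17. Containment (⊇): the Bézout identity exhibits 17 as an element of (85, 391), giving (17) ⊆ (85, 391). Containment (⊆): since 17 | 85 and 17 | 391 (85 = 17·5, 391 = 17·23), every Z-linear combination of 85 and 391 is divisible by 17, so (85, 391) ⊆ (17). Therefore (85, 391) = (17), d = 17.

Final answer: (85, 391) = (17); d = 17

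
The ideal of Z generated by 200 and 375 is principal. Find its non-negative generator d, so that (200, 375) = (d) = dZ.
(200, 375) = (25); d = 25

In the PID Z, (a, b) is generated by gcd(a, b). Compute gcd(375, 200) with the extended Euclidean algorithm, tracking rows (r, s, t) with s·375 + t·200 = r:
  row A: (375, 1, 0)   [1·375 + 0·200 = 375]
  row B: (200, 0, 1)   [0·375 + 1·200 = 200]
  375 = 1·200 + 175   → row C = row A − 1·row B = (175, 1, −1)   [check: 1·375 − 1·200 = 175]
  200 = 1·175 + 25   → row D = row B − 1·row C = (25, −1, 2)   [check: −1·375 + 2·200 = 25]
  175 = 7·25 + 0   → remainder 0, stop. gcd = 25 (last nonzero row D).
So gcd(200, 375) = 25, with Bézout identity −1·375 + 2·200 = 25. Containment (⊇): the Bézout identity exhibits 25 as an element of (200, 375), giving (25) ⊆ (200, 375). Containment (⊆): since 25 | 200 and 25 | 375 (200 = 25·8, 375 = 25·15), every Z-linear combination of 200 and 375 is divisible by 25, so (200, 375) ⊆ (25). Therefore (200, 375) = (25), d = 25.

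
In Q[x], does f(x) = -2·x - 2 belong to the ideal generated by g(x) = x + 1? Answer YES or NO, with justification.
YES

In Q[x] the ideal (g) consists of all multiples of g, so f ∈ (g) iff g | f, i.e. iff the remainder of f on division by g is 0. Divide f by g (g is monic, so eliminate the leading term of the running remainder at each step):
  leading term -2·x: subtract (-2)·g(x) = -2·x - 2, leaving 0
The remainder is 0, so f(x) = g(x) · h(x) with h(x) = -2. Hence g | f, i.e. f ∈ (g).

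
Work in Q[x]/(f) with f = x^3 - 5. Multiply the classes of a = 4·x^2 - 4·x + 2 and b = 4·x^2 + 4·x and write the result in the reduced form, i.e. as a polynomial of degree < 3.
First multiply in Q[x] without reducing: a · b = 16·x^4 - 8·x^2 + 8·x. Now divide by f(x) = x^3 - 5, eliminating the leading term at each step:
  leading term 16·x^4: subtract (16·x)·f(x) = 16·x^4 - 80·x, leaving -8·x^2 + 88·x
The degree is now < 3, so this is the remainder. Hence a · b ≡ -8·x^2 + 88·x in Q[x]/(f).

Final answer: a · b ≡ -8·x^2 + 88·x (mod f(x))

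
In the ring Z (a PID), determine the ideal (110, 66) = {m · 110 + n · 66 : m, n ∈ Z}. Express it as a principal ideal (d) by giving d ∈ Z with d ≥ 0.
(110, 66) = (22); d = 22

In the PID Z, (a, b) is generated by gcd(a, b). Compute gcd(110, 66) with the extended Euclidean algorithm, tracking rows (r, s, t) with s·110 + t·66 = r:
  row A: (110, 1, 0)   [1·110 + 0·66 = 110]
  row B: (66, 0, 1)   [0·110 + 1·66 = 66]
  110 = 1·66 + 44   → row C = row A − 1·row B = (44, 1, −1)   [check: 1·110 − 1·66 = 44]
  66 = 1·44 + 22   → row D = row B − 1·row C = (22, −1, 2)   [check: −1·110 + 2·66 = 22]
  44 = 2·22 + 0   → remainder 0, stop. gcd = 22 (last nonzero row D).
So gcd(110, 66) = 22, with Bézout identity −1·110 + 2·66 = 22. Containment (⊇): the Bézout identity exhibits 22 as an element of (110, 66), giving (22) ⊆ (110, 66). Containment (⊆): since 22 | 110 and 22 | 66 (110 = 22·5, 66 = 22·3), every Z-linear combination of 110 and 66 is divisible by 22, so (110, 66) ⊆ (22). Therefore (110, 66) = (22), d = 22.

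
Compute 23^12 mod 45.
Use repeated squaring. Binary(12) = 1100. Walk through the bits of the exponent 12 left-to-right: at each bit after the leading one, square the running value, then multiply by 23 if the bit is 1 (always reducing mod 45):
  bit 1 = 1 (leading): start with 23.
  bit 2 = 1: square 23^2 = 529 ≡ 34; bit is 1, so multiply 34·23 = 782 ≡ 17 (mod 45).
  bit 3 = 0: square 17^2 = 289 ≡ 19 (mod 45).
  bit 4 = 0: square 19^2 = 361 ≡ 1 (mod 45).
Final value: 23^12 ≡ 1 (mod 45).

Final answer: 1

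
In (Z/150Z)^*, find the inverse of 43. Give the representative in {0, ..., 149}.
43^(−1) ≡ 7 (mod 150)

Apply the extended Euclidean algorithm to (150, 43), tracking rows (r, s, t) with s·150 + t·43 = r. Each division r_prev = q·r_cur + r_new produces the new row as (previous row) − q·(current row):
  row A: (150, 1, 0)   [1·150 + 0·43 = 150]
  row B: (43, 0, 1)   [0·150 + 1·43 = 43]
  150 = 3·43 + 21   → row C = row A − 3·row B = (21, 1, −3)   [check: 1·150 − 3·43 = 21]
  43 = 2·21 + 1   → row D = row B − 2·row C = (1, −2, 7)   [check: −2·150 + 7·43 = 1]
  21 = 21·1 + 0   → remainder 0, stop. gcd = 1 (last nonzero row D).
The gcd is 1, so 43 is invertible mod 150. The last nonzero row gives −2·150 + 7·43 = 1, so t = 7. So 43^(−1) ≡ 7 (mod 150). Verify: 43 · 7 = 301 ≡ 1 (mod 150). ✓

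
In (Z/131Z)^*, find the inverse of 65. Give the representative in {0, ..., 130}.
Apply the extended Euclidean algorithm to (131, 65), tracking rows (r, s, t) with s·131 + t·65 = r. Each division r_prev = q·r_cur + r_new produces the new row as (previous row) − q·(current row):
  row A: (131, 1, 0)   [1·131 + 0·65 = 131]
  row B: (65, 0, 1)   [0·131 + 1·65 = 65]
  131 = 2·65 + 1   → row C = row A − 2·row B = (1, 1, −2)   [check: 1·131 − 2·65 = 1]
  65 = 65·1 + 0   → remainder 0, stop. gcd = 1 (last nonzero row C).
The gcd is 1, so 65 is invertible mod 131. The last nonzero row gives 1·131 − 2·65 = 1, so t = −2. So 65^(−1) ≡ −2 ≡ 129 (mod 131). Verify: 65 · 129 = 8385 ≡ 1 (mod 131). ✓

Final answer: 65^(−1) ≡ 129 (mod 131)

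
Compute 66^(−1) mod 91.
66^(−1) ≡ 40 (mod 91)

Apply the extended Euclidean algorithm to (91, 66), tracking rows (r, s, t) with s·91 + t·66 = r. Each division r_prev = q·r_cur + r_new produces the new row as (previous row) − q·(current row):
  row A: (91, 1, 0)   [1·91 + 0·66 = 91]
  row B: (66, 0, 1)   [0·91 + 1·66 = 66]
  91 = 1·66 + 25   → row C = row A − 1·row B = (25, 1, −1)   [check: 1·91 − 1·66 = 25]
  66 = 2·25 + 16   → row D = row B − 2·row C = (16, −2, 3)   [check: −2·91 + 3·66 = 16]
  25 = 1·16 + 9   → row E = row C − 1·row D = (9, 3, −4)   [check: 3·91 − 4·66 = 9]
  16 = 1·9 + 7   → row F = row D − 1·row E = (7, −5, 7)   [check: −5·91 + 7·66 = 7]
  9 = 1·7 + 2   → row G = row E − 1·row F = (2, 8, −11)   [check: 8·91 − 11·66 = 2]
  7 = 3·2 + 1   → row H = row F − 3·row G = (1, −29, 40)   [check: −29·91 + 40·66 = 1]
  2 = 2·1 + 0   → remainder 0, stop. gcd = 1 (last nonzero row H).
The gcd is 1, so 66 is invertible mod 91. The last nonzero row gives −29·91 + 40·66 = 1, so t = 40. So 66^(−1) ≡ 40 (mod 91). Verify: 66 · 40 = 2640 ≡ 1 (mod 91). ✓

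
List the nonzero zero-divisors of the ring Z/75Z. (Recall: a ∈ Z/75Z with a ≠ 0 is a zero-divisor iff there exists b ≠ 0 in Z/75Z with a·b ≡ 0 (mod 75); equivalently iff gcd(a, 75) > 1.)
An element a ∈ Z/75Z (with a ≠ 0) is a zero-divisor iff gcd(a, 75) > 1 (because a is a unit precisely when gcd(a, n) = 1, and in Z/nZ every nonzero, non-unit element is a zero-divisor). Scan a = 1, ..., 74 and keep those with gcd(a, 75) > 1:
  gcd(3, 75) = 3, gcd(5, 75) = 5, gcd(6, 75) = 3, gcd(9, 75) = 3, gcd(10, 75) = 5, gcd(12, 75) = 3, gcd(15, 75) = 15, gcd(18, 75) = 3, gcd(20, 75) = 5, gcd(21, 75) = 3, gcd(24, 75) = 3, gcd(25, 75) = 25, gcd(27, 75) = 3, gcd(30, 75) = 15, gcd(33, 75) = 3, gcd(35, 75) = 5, gcd(36, 75) = 3, gcd(39, 75) = 3, gcd(40, 75) = 5, gcd(42, 75) = 3, gcd(45, 75) = 15, gcd(48, 75) = 3, gcd(50, 75) = 25, gcd(51, 75) = 3, gcd(54, 75) = 3, gcd(55, 75) = 5, gcd(57, 75) = 3, gcd(60, 75) = 15, gcd(63, 75) = 3, gcd(65, 75) = 5, gcd(66, 75) = 3, gcd(69, 75) = 3, gcd(70, 75) = 5, gcd(72, 75) = 3.
All other a ∈ {1, ..., 74} have gcd(a, 75) = 1 and are units. So the nonzero zero-divisors are exactly the 34 values of a appearing in this scan.

Final answer: nonzero zero-divisors of Z/75Z = {3, 5, 6, 9, 10, 12, 15, 18, 20, 21, 24, 25, 27, 30, 33, 35, 36, 39, 40, 42, 45, 48, 50, 51, 54, 55, 57, 60, 63, 65, 66, 69, 70, 72}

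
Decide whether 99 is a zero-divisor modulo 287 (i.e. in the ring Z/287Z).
gcd(99, 287) = 1, so 99 is a unit in Z/287Z (it has a multiplicative inverse). A unit cannot be a zero-divisor: if 99·b ≡ 0 then multiplying both sides by 99^(−1) gives b ≡ 0. So 99 is not a zero-divisor.

Final answer: NO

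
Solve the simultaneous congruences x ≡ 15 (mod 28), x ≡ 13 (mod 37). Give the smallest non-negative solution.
The moduli 28, 37 are pairwise coprime, so by the CRT there is a unique solution mod 28·37 = 1036.
Solve by successive substitution. Start with x ≡ 15 (mod 28).
  Combine with x ≡ 13 (mod 37): write x = 15 + 28·t and require 15 + 28·t ≡ 13 (mod 37), i.e. 28·t ≡ 13 − 15 ≡ 35 (mod 37). Since 28^(−1) ≡ 4 (mod 37), t ≡ 4·35 ≡ 29 (mod 37). So x ≡ 15 + 28·29 = 827 (mod 1036).
Unique solution in [0, 1036): x = 827.

Final answer: x ≡ 827 (mod 1036); the representative in [0, 1036) is 827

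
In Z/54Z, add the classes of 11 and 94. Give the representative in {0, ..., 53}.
51

Reduce the summands first: 94 ≡ 40 (mod 54), so 11 + 94 ≡ 11 + 40 (mod 54). 11 + 40 = 51; 51 = 0·54 + 51, so (11 + 94) mod 54 = 51.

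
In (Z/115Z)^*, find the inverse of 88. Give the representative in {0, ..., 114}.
Apply the extended Euclidean algorithm to (115, 88), tracking rows (r, s, t) with s·115 + t·88 = r. Each division r_prev = q·r_cur + r_new produces the new row as (previous row) − q·(current row):
  row A: (115, 1, 0)   [1·115 + 0·88 = 115]
  row B: (88, 0, 1)   [0·115 + 1·88 = 88]
  115 = 1·88 + 27   → row C = row A − 1·row B = (27, 1, −1)   [check: 1·115 − 1·88 = 27]
  88 = 3·27 + 7   → row D = row B − 3·row C = (7, −3, 4)   [check: −3·115 + 4·88 = 7]
  27 = 3·7 + 6   → row E = row C − 3·row D = (6, 10, −13)   [check: 10·115 − 13·88 = 6]
  7 = 1·6 + 1   → row F = row D − 1·row E = (1, −13, 17)   [check: −13·115 + 17·88 = 1]
  6 = 6·1 + 0   → remainder 0, stop. gcd = 1 (last nonzero row F).
The gcd is 1, so 88 is invertible mod 115. The last nonzero row gives −13·115 + 17·88 = 1, so t = 17. So 88^(−1) ≡ 17 (mod 115). Verify: 88 · 17 = 1496 ≡ 1 (mod 115). ✓

Final answer: 88^(−1) ≡ 17 (mod 115)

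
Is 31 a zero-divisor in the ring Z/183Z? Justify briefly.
gcd(31, 183) = 1, so 31 is a unit in Z/183Z (it has a multiplicative inverse). A unit cannot be a zero-divisor: if 31·b ≡ 0 then multiplying both sides by 31^(−1) gives b ≡ 0. So 31 is not a zero-divisor.

Final answer: NO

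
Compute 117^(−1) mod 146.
117^(−1) ≡ 5 (mod 146)

Apply the extended Euclidean algorithm to (146, 117), tracking rows (r, s, t) with s·146 + t·117 = r. Each division r_prev = q·r_cur + r_new produces the new row as (previous row) − q·(current row):
  row A: (146, 1, 0)   [1·146 + 0·117 = 146]
  row B: (117, 0, 1)   [0·146 + 1·117 = 117]
  146 = 1·117 + 29   → row C = row A − 1·row B = (29, 1, −1)   [check: 1·146 − 1·117 = 29]
  117 = 4·29 + 1   → row D = row B − 4·row C = (1, −4, 5)   [check: −4·146 + 5·117 = 1]
  29 = 29·1 + 0   → remainder 0, stop. gcd = 1 (last nonzero row D).
The gcd is 1, so 117 is invertible mod 146. The last nonzero row gives −4·146 + 5·117 = 1, so t = 5. So 117^(−1) ≡ 5 (mod 146). Verify: 117 · 5 = 585 ≡ 1 (mod 146). ✓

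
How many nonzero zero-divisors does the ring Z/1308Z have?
In Z/1308Z each nonzero element is either a unit (gcd with 1308 is 1) or a zero-divisor (gcd > 1). The number of units is φ(1308): factorise 1308 = 2^2 · 3 · 109, so φ(1308) = (2^2 − 2^1) · (3 − 1) · (109 − 1) = 2 · 2 · 108 = 432. The nonzero elements number 1308 − 1 = 1307. Hence the nonzero zero-divisors number 1307 − 432 = 875.

Final answer: Z/1308Z has 875 nonzero zero-divisors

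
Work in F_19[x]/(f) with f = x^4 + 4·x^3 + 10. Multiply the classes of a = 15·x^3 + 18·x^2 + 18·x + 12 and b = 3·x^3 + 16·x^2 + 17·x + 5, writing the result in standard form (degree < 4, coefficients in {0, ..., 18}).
a · b ≡ 8·x^3 + 5·x^2 + 9·x + 18 (mod f(x))

Multiply as integer polynomials: a · b = 45·x^6 + 294·x^5 + 597·x^4 + 705·x^3 + 588·x^2 + 294·x + 60. Reducing coefficients mod 19: a · b ≡ 7·x^6 + 9·x^5 + 8·x^4 + 2·x^3 + 18·x^2 + 9·x + 3. Now divide by f(x) = x^4 + 4·x^3 + 10 in F_19[x], eliminating the leading term at each step:
  leading term 7·x^6: subtract (7·x^2)·f(x) = 7·x^6 + 9·x^5 + 13·x^2, leaving 8·x^4 + 2·x^3 + 5·x^2 + 9·x + 3 (coefficients mod 19)
  leading term 8·x^4: subtract (8)·f(x) = 8·x^4 + 13·x^3 + 4, leaving 8·x^3 + 5·x^2 + 9·x + 18 (coefficients mod 19)
The degree is now < 4, so this is the remainder. Hence a · b ≡ 8·x^3 + 5·x^2 + 9·x + 18 in F_19[x]/(f).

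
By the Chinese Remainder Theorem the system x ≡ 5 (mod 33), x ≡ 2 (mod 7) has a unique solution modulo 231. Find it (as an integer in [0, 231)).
The moduli 33, 7 are pairwise coprime, so by the CRT there is a unique solution mod 33·7 = 231.
Solve by successive substitution. Start with x ≡ 5 (mod 33).
  Combine with x ≡ 2 (mod 7): write x = 5 + 33·t and require 5 + 33·t ≡ 2 (mod 7), i.e. 33·t ≡ 2 − 5 ≡ 4 (mod 7). Since 33^(−1) ≡ 3 (mod 7) (33 ≡ 5 (mod 7)), t ≡ 3·4 ≡ 5 (mod 7). So x ≡ 5 + 33·5 = 170 (mod 231).
Unique solution in [0, 231): x = 170.

Final answer: x ≡ 170 (mod 231); the representative in [0, 231) is 170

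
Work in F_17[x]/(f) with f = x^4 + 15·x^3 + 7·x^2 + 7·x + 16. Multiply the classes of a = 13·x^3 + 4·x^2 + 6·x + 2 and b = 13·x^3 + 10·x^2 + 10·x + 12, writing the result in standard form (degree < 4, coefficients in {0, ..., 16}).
Multiply as integer polynomials: a · b = 169·x^6 + 182·x^5 + 248·x^4 + 282·x^3 + 128·x^2 + 92·x + 24. Reducing coefficients mod 17: a · b ≡ 16·x^6 + 12·x^5 + 10·x^4 + 10·x^3 + 9·x^2 + 7·x + 7. Now divide by f(x) = x^4 + 15·x^3 + 7·x^2 + 7·x + 16 in F_17[x], eliminating the leading term at each step:
  leading term 16·x^6: subtract (16·x^2)·f(x) = 16·x^6 + 2·x^5 + 10·x^4 + 10·x^3 + x^2, leaving 10·x^5 + 8·x^2 + 7·x + 7 (coefficients mod 17)
  leading term 10·x^5: subtract (10·x)·f(x) = 10·x^5 + 14·x^4 + 2·x^3 + 2·x^2 + 7·x, leaving 3·x^4 + 15·x^3 + 6·x^2 + 7 (coefficients mod 17)
  leading term 3·x^4: subtract (3)·f(x) = 3·x^4 + 11·x^3 + 4·x^2 + 4·x + 14, leaving 4·x^3 + 2·x^2 + 13·x + 10 (coefficients mod 17)
The degree is now < 4, so this is the remainder. Hence a · b ≡ 4·x^3 + 2·x^2 + 13·x + 10 in F_17[x]/(f).

Final answer: a · b ≡ 4·x^3 + 2·x^2 + 13·x + 10 (mod f(x))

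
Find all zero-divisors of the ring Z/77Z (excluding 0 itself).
An element a ∈ Z/77Z (with a ≠ 0) is a zero-divisor iff gcd(a, 77) > 1 (because a is a unit precisely when gcd(a, n) = 1, and in Z/nZ every nonzero, non-unit element is a zero-divisor). Scan a = 1, ..., 76 and keep those with gcd(a, 77) > 1:
  gcd(7, 77) = 7, gcd(11, 77) = 11, gcd(14, 77) = 7, gcd(21, 77) = 7, gcd(22, 77) = 11, gcd(28, 77) = 7, gcd(33, 77) = 11, gcd(35, 77) = 7, gcd(42, 77) = 7, gcd(44, 77) = 11, gcd(49, 77) = 7, gcd(55, 77) = 11, gcd(56, 77) = 7, gcd(63, 77) = 7, gcd(66, 77) = 11, gcd(70, 77) = 7.
All other a ∈ {1, ..., 76} have gcd(a, 77) = 1 and are units. So the nonzero zero-divisors are exactly the 16 values of a appearing in this scan.

Final answer: nonzero zero-divisors of Z/77Z = {7, 11, 14, 21, 22, 28, 33, 35, 42, 44, 49, 55, 56, 63, 66, 70}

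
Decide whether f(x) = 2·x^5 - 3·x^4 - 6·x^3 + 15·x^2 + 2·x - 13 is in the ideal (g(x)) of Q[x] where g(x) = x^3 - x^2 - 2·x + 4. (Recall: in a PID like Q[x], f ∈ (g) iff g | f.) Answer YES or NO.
NO

In Q[x] the ideal (g) consists of all multiples of g, so f ∈ (g) iff g | f, i.e. iff the remainder of f on division by g is 0. Divide f by g (g is monic, so eliminate the leading term of the running remainder at each step):
  leading term 2·x^5: subtract (2·x^2)·g(x) = 2·x^5 - 2·x^4 - 4·x^3 + 8·x^2, leaving -x^4 - 2·x^3 + 7·x^2 + 2·x - 13
  leading term -x^4: subtract (-x)·g(x) = -x^4 + x^3 + 2·x^2 - 4·x, leaving -3·x^3 + 5·x^2 + 6·x - 13
  leading term -3·x^3: subtract (-3)·g(x) = -3·x^3 + 3·x^2 + 6·x - 12, leaving 2·x^2 - 1
The remainder r(x) = 2·x^2 - 1 ≠ 0 (and deg r < deg g), so g ∤ f, i.e. f ∉ (g).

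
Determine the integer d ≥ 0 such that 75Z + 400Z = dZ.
In the PID Z, (a, b) is generated by gcd(a, b). Compute gcd(400, 75) with the extended Euclidean algorithm, tracking rows (r, s, t) with s·400 + t·75 = r:
  row A: (400, 1, 0)   [1·400 + 0·75 = 400]
  row B: (75, 0, 1)   [0·400 + 1·75 = 75]
  400 = 5·75 + 25   → row C = row A − 5·row B = (25, 1, −5)   [check: 1·400 − 5·75 = 25]
  75 = 3·25 + 0   → remainder 0, stop. gcd = 25 (last nonzero row C).
So gcd(75, 400) = 25, with Bézout identity 1·400 − 5·75 = 25. Containment (⊇): the Bézout identity exhibits 25 as an element of (75, 400), giving (25) ⊆ (75, 400). Containment (⊆): since 25 | 75 and 25 | 400 (75 = 25·3, 400 = 25·16), every Z-linear combination of 75 and 400 is divisible by 25, so (75, 400) ⊆ (25). Therefore (75, 400) = (25), d = 25.

Final answer: (75, 400) = (25); d = 25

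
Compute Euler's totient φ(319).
φ is multiplicative, with φ(p^e) = p^e − p^(e−1). Factorise 319 = 11 · 29. Then
  φ(319) = (11 − 1) · (29 − 1) = 10 · 28 = 280.

Final answer: φ(319) = 280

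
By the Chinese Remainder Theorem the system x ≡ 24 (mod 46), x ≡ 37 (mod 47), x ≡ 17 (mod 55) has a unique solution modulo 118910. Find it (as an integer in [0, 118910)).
The moduli 46, 47, 55 are pairwise coprime, so by the CRT there is a unique solution mod 46·47·55 = 118910.
Solve by successive substitution. Start with x ≡ 24 (mod 46).
  Combine with x ≡ 37 (mod 47): write x = 24 + 46·t and require 24 + 46·t ≡ 37 (mod 47), i.e. 46·t ≡ 37 − 24 ≡ 13 (mod 47). Since 46^(−1) ≡ 46 (mod 47), t ≡ 46·13 ≡ 34 (mod 47). So x ≡ 24 + 46·34 = 1588 (mod 2162).
  Combine with x ≡ 17 (mod 55): write x = 1588 + 2162·t and require 1588 + 2162·t ≡ 17 (mod 55), i.e. 2162·t ≡ 17 − 1588 ≡ 24 (mod 55). Since 2162^(−1) ≡ 13 (mod 55) (2162 ≡ 17 (mod 55)), t ≡ 13·24 ≡ 37 (mod 55). So x ≡ 1588 + 2162·37 = 81582 (mod 118910).
Unique solution in [0, 118910): x = 81582.

Final answer: x ≡ 81582 (mod 118910); the representative in [0, 118910) is 81582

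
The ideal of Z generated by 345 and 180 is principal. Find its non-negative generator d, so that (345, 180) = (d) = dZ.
(345, 180) = (15); d = 15

In the PID Z, (a, b) is generated by gcd(a, b). Compute gcd(345, 180) with the extended Euclidean algorithm, tracking rows (r, s, t) with s·345 + t·180 = r:
  row A: (345, 1, 0)   [1·345 + 0·180 = 345]
  row B: (180, 0, 1)   [0·345 + 1·180 = 180]
  345 = 1·180 + 165   → row C = row A − 1·row B = (165, 1, −1)   [check: 1·345 − 1·180 = 165]
  180 = 1·165 + 15   → row D = row B − 1·row C = (15, −1, 2)   [check: −1·345 + 2·180 = 15]
  165 = 11·15 + 0   → remainder 0, stop. gcd = 15 (last nonzero row D).
So gcd(345, 180) = 15, with Bézout identity −1·345 + 2·180 = 15. Containment (⊇): the Bézout identity exhibits 15 as an element of (345, 180), giving (15) ⊆ (345, 180). Containment (⊆): since 15 | 345 and 15 | 180 (345 = 15·23, 180 = 15·12), every Z-linear combination of 345 and 180 is divisible by 15, so (345, 180) ⊆ (15). Therefore (345, 180) = (15), d = 15.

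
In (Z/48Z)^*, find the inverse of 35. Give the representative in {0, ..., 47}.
35^(−1) ≡ 11 (mod 48)

Apply the extended Euclidean algorithm to (48, 35), tracking rows (r, s, t) with s·48 + t·35 = r. Each division r_prev = q·r_cur + r_new produces the new row as (previous row) − q·(current row):
  row A: (48, 1, 0)   [1·48 + 0·35 = 48]
  row B: (35, 0, 1)   [0·48 + 1·35 = 35]
  48 = 1·35 + 13   → row C = row A − 1·row B = (13, 1, −1)   [check: 1·48 − 1·35 = 13]
  35 = 2·13 + 9   → row D = row B − 2·row C = (9, −2, 3)   [check: −2·48 + 3·35 = 9]
  13 = 1·9 + 4   → row E = row C − 1·row D = (4, 3, −4)   [check: 3·48 − 4·35 = 4]
  9 = 2·4 + 1   → row F = row D − 2·row E = (1, −8, 11)   [check: −8·48 + 11·35 = 1]
  4 = 4·1 + 0   → remainder 0, stop. gcd = 1 (last nonzero row F).
The gcd is 1, so 35 is invertible mod 48. The last nonzero row gives −8·48 + 11·35 = 1, so t = 11. So 35^(−1) ≡ 11 (mod 48). Verify: 35 · 11 = 385 ≡ 1 (mod 48). ✓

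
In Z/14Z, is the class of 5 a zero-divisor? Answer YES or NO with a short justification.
NO

gcd(5, 14) = 1, so 5 is a unit in Z/14Z (it has a multiplicative inverse). A unit cannot be a zero-divisor: if 5·b ≡ 0 then multiplying both sides by 5^(−1) gives b ≡ 0. So 5 is not a zero-divisor.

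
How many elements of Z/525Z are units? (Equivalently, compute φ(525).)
An element a ∈ Z/525Z is a unit iff gcd(a, 525) = 1, so the number of units is φ(525). φ is multiplicative, with φ(p^e) = p^e − p^(e−1). Factorise 525 = 3 · 5^2 · 7. Then
  φ(525) = (3 − 1) · (5^2 − 5^1) · (7 − 1) = 2 · 20 · 6 = 240.

Final answer: Z/525Z has φ(525) = 240 units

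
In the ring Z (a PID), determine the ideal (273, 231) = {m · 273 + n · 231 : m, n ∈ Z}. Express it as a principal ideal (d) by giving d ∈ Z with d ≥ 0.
In the PID Z, (a, b) is generated by gcd(a, b). Compute gcd(273, 231) with the extended Euclidean algorithm, tracking rows (r, s, t) with s·273 + t·231 = r:
  row A: (273, 1, 0)   [1·273 + 0·231 = 273]
  row B: (231, 0, 1)   [0·273 + 1·231 = 231]
  273 = 1·231 + 42   → row C = row A − 1·row B = (42, 1, −1)   [check: 1·273 − 1·231 = 42]
  231 = 5·42 + 21   → row D = row B − 5·row C = (21, −5, 6)   [check: −5·273 + 6·231 = 21]
  42 = 2·21 + 0   → remainder 0, stop. gcd = 21 (last nonzero row D).
So gcd(273, 231) = 21, with Bézout identity −5·273 + 6·231 = 21. Containment (⊇): the Bézout identity exhibits 21 as an element of (273, 231), giving (21) ⊆ (273, 231). Containment (⊆): since 21 | 273 and 21 | 231 (273 = 21·13, 231 = 21·11), every Z-linear combination of 273 and 231 is divisible by 21, so (273, 231) ⊆ (21). Therefore (273, 231) = (21), d = 21.

Final answer: (273, 231) = (21); d = 21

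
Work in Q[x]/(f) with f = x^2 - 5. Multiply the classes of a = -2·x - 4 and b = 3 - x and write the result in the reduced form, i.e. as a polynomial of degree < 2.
First multiply in Q[x] without reducing: a · b = 2·x^2 - 2·x - 12. Now divide by f(x) = x^2 - 5, eliminating the leading term at each step:
  leading term 2·x^2: subtract (2)·f(x) = 2·x^2 - 10, leaving -2·x - 2
The degree is now < 2, so this is the remainder. Hence a · b ≡ -2·x - 2 in Q[x]/(f).

Final answer: a · b ≡ -2·x - 2 (mod f(x))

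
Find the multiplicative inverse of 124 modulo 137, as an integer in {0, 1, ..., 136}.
Apply the extended Euclidean algorithm to (137, 124), tracking rows (r, s, t) with s·137 + t·124 = r. Each division r_prev = q·r_cur + r_new produces the new row as (previous row) − q·(current row):
  row A: (137, 1, 0)   [1·137 + 0·124 = 137]
  row B: (124, 0, 1)   [0·137 + 1·124 = 124]
  137 = 1·124 + 13   → row C = row A − 1·row B = (13, 1, −1)   [check: 1·137 − 1·124 = 13]
  124 = 9·13 + 7   → row D = row B − 9·row C = (7, −9, 10)   [check: −9·137 + 10·124 = 7]
  13 = 1·7 + 6   → row E = row C − 1·row D = (6, 10, −11)   [check: 10·137 − 11·124 = 6]
  7 = 1·6 + 1   → row F = row D − 1·row E = (1, −19, 21)   [check: −19·137 + 21·124 = 1]
  6 = 6·1 + 0   → remainder 0, stop. gcd = 1 (last nonzero row F).
The gcd is 1, so 124 is invertible mod 137. The last nonzero row gives −19·137 + 21·124 = 1, so t = 21. So 124^(−1) ≡ 21 (mod 137). Verify: 124 · 21 = 2604 ≡ 1 (mod 137). ✓

Final answer: 124^(−1) ≡ 21 (mod 137)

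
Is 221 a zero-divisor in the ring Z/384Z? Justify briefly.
gcd(221, 384) = 1, so 221 is a unit in Z/384Z (it has a multiplicative inverse). A unit cannot be a zero-divisor: if 221·b ≡ 0 then multiplying both sides by 221^(−1) gives b ≡ 0. So 221 is not a zero-divisor.

Final answer: NO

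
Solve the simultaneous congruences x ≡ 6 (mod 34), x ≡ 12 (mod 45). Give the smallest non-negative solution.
The moduli 34, 45 are pairwise coprime, so by the CRT there is a unique solution mod 34·45 = 1530.
Solve by successive substitution. Start with x ≡ 6 (mod 34).
  Combine with x ≡ 12 (mod 45): write x = 6 + 34·t and require 6 + 34·t ≡ 12 (mod 45), i.e. 34·t ≡ 12 − 6 ≡ 6 (mod 45). Since 34^(−1) ≡ 4 (mod 45), t ≡ 4·6 ≡ 24 (mod 45). So x ≡ 6 + 34·24 = 822 (mod 1530).
Unique solution in [0, 1530): x = 822.

Final answer: x ≡ 822 (mod 1530); the representative in [0, 1530) is 822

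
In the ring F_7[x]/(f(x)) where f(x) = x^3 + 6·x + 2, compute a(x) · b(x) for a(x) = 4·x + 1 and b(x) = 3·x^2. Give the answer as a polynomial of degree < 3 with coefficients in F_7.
Multiply as integer polynomials: a · b = 12·x^3 + 3·x^2. Reducing coefficients mod 7: a · b ≡ 5·x^3 + 3·x^2. Now divide by f(x) = x^3 + 6·x + 2 in F_7[x], eliminating the leading term at each step:
  leading term 5·x^3: subtract (5)·f(x) = 5·x^3 + 2·x + 3, leaving 3·x^2 + 5·x + 4 (coefficients mod 7)
The degree is now < 3, so this is the remainder. Hence a · b ≡ 3·x^2 + 5·x + 4 in F_7[x]/(f).

Final answer: a · b ≡ 3·x^2 + 5·x + 4 (mod f(x))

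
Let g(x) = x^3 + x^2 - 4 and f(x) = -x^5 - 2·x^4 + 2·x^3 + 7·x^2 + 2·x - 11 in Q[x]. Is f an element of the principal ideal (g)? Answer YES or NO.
NO

In Q[x] the ideal (g) consists of all multiples of g, so f ∈ (g) iff g | f, i.e. iff the remainder of f on division by g is 0. Divide f by g (g is monic, so eliminate the leading term of the running remainder at each step):
  leading term -x^5: subtract (-x^2)·g(x) = -x^5 - x^4 + 4·x^2, leaving -x^4 + 2·x^3 + 3·x^2 + 2·x - 11
  leading term -x^4: subtract (-x)·g(x) = -x^4 - x^3 + 4·x, leaving 3·x^3 + 3·x^2 - 2·x - 11
  leading term 3·x^3: subtract (3)·g(x) = 3·x^3 + 3·x^2 - 12, leaving 1 - 2·x
The remainder r(x) = 1 - 2·x ≠ 0 (and deg r < deg g), so g ∤ f, i.e. f ∉ (g).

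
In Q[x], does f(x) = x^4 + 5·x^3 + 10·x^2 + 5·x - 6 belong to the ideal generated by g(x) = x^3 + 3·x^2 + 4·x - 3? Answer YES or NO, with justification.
YES

In Q[x] the ideal (g) consists of all multiples of g, so f ∈ (g) iff g | f, i.e. iff the remainder of f on division by g is 0. Divide f by g (g is monic, so eliminate the leading term of the running remainder at each step):
  leading term x^4: subtract (x)·g(x) = x^4 + 3·x^3 + 4·x^2 - 3·x, leaving 2·x^3 + 6·x^2 + 8·x - 6
  leading term 2·x^3: subtract (2)·g(x) = 2·x^3 + 6·x^2 + 8·x - 6, leaving 0
The remainder is 0, so f(x) = g(x) · h(x) with h(x) = x + 2. Hence g | f, i.e. f ∈ (g).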